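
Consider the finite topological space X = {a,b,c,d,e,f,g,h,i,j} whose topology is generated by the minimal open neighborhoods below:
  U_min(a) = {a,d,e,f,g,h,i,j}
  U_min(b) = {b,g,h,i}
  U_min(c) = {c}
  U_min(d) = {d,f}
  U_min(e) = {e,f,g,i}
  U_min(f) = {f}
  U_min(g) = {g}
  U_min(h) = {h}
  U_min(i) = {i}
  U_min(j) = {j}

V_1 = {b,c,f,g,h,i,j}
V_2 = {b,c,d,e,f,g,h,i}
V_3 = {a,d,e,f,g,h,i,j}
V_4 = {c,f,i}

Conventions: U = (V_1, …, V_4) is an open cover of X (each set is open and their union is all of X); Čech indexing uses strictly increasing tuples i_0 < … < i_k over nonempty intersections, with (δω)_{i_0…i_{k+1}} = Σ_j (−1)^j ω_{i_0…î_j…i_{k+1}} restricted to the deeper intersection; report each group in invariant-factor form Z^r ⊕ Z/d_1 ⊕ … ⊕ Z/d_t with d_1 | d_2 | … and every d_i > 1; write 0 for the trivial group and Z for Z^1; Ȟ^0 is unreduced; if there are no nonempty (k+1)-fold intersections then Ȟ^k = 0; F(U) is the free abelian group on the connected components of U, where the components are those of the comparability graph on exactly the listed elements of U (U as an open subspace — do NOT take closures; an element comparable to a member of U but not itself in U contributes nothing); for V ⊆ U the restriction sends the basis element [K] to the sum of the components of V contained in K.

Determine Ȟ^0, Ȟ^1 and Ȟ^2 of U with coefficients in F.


nerve simplices:
  V12={b,c,f,g,h,i} V13={f,g,h,i,j} V14={c,f,i} V23={d,e,f,g,h,i} V24={c,f,i} V34={f,i}
  V123={f,g,h,i} V124={c,f,i} V134={f,i} V234={f,i}
  V1234={f,i}
components per intersection:
  V1: {b,g,h,i} {c} {f} {j}
  V2: {b,d,e,f,g,h,i} {c}
  V3: {a,d,e,f,g,h,i,j}
  V4: {c} {f} {i}
  V12: {b,g,h,i} {c} {f}
  V13: {f} {g} {h} {i} {j}
  V14: {c} {f} {i}
  V23: {d,e,f,g,i} {h}
  V24: {c} {f} {i}
  V34: {f} {i}
  V123: {f} {g} {h} {i}
  V124: {c} {f} {i}
  V134: {f} {i}
  V234: {f} {i}
  V1234: {f} {i}
C dims 10,18,11,2; δ0: rk 8, SNF 1^8; δ1: rk 9, SNF 1^9; δ2: rk 2, SNF 1^2
degree 0: 10−8−0 = 2 → Ȟ^0 ≅ Z^2
degree 1: 18−9−8 = 1 → Ȟ^1 ≅ Z
degree 2: 11−2−9 = 0 → Ȟ^2 ≅ 0

Ȟ^0 ≅ Z^2, Ȟ^1 ≅ Z and Ȟ^2 ≅ 0


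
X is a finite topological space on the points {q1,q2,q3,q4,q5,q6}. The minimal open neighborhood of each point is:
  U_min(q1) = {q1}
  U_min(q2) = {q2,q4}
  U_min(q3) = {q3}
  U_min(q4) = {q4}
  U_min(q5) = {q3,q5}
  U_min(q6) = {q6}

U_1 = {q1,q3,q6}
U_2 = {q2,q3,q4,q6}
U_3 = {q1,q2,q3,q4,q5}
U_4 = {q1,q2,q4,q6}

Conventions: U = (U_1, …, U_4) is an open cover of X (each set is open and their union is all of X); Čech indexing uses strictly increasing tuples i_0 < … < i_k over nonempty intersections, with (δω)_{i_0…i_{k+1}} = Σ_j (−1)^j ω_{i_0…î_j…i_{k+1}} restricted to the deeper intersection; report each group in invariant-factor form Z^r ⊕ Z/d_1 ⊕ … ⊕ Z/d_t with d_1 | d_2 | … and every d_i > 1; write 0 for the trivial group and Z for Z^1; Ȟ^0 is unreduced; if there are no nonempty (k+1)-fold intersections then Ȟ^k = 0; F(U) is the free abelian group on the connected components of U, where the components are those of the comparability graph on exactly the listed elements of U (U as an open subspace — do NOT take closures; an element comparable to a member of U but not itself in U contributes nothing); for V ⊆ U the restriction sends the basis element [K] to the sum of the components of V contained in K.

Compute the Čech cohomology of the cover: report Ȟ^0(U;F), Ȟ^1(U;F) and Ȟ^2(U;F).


nonempty overlaps:
  U12={q3,q6} U13={q1,q3} U14={q1,q6} U23={q2,q3,q4} U24={q2,q4,q6} U34={q1,q2,q4}
  U123={q3} U124={q6} U134={q1} U234={q2,q4}
components per intersection:
  U1: {q1} {q3} {q6}
  U2: {q2,q4} {q3} {q6}
  U3: {q1} {q2,q4} {q3,q5}
  U4: {q1} {q2,q4} {q6}
  U12: {q3} {q6}
  U13: {q1} {q3}
  U14: {q1} {q6}
  U23: {q2,q4} {q3}
  U24: {q2,q4} {q6}
  U34: {q1} {q2,q4}
  U123: {q3}
  U124: {q6}
  U134: {q1}
  U234: {q2,q4}
C dims 12,12,4; δ0: rk 8, SNF 1^8; δ1: rk 4, SNF 1^4
degree 0: 12−8−0 = 4 → Ȟ^0 ≅ Z^4
degree 1: 12−4−8 = 0 → Ȟ^1 ≅ 0
degree 2: 4−0−4 = 0 → Ȟ^2 ≅ 0

Ȟ^0 ≅ Z^4, Ȟ^1 ≅ 0 and Ȟ^2 ≅ 0


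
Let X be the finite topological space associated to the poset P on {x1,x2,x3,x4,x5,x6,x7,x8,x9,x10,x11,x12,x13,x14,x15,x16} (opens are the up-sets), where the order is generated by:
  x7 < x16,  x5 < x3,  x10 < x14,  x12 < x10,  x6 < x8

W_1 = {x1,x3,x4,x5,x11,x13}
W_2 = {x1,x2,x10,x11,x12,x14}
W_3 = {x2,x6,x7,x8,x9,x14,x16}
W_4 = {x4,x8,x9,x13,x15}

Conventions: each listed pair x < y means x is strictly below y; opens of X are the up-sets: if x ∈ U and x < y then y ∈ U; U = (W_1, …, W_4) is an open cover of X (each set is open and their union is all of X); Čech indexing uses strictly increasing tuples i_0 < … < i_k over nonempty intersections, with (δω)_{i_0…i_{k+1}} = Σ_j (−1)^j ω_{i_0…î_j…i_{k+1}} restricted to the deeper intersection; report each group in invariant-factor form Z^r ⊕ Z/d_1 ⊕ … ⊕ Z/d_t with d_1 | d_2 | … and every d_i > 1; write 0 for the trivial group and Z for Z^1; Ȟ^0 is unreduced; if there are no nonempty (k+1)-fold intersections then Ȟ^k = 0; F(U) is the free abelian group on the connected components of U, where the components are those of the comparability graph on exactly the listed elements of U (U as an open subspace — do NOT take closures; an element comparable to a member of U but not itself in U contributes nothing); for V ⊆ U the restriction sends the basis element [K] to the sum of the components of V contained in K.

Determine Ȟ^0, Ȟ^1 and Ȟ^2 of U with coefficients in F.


Ȟ^0 ≅ Z^11; Ȟ^1 ≅ 0; Ȟ^2 ≅ 0

nerve simplices:
  W12={x1,x11} W14={x4,x13} W23={x2,x14} W34={x8,x9}
components per intersection:
  W1: {x1} {x3,x5} {x4} {x11} {x13}
  W2: {x1} {x2} {x10,x12,x14} {x11}
  W3: {x2} {x6,x8} {x7,x16} {x9} {x14}
  W4: {x4} {x8} {x9} {x13} {x15}
  W12: {x1} {x11}
  W14: {x4} {x13}
  W23: {x2} {x14}
  W34: {x8} {x9}
C dims 19,8; δ0: rk 8, SNF 1^8
degree 0: 19−8−0 = 11 → Ȟ^0 ≅ Z^11
degree 1: 8−0−8 = 0 → Ȟ^1 ≅ 0
degree 2: 0−0−0 = 0 → Ȟ^2 ≅ 0


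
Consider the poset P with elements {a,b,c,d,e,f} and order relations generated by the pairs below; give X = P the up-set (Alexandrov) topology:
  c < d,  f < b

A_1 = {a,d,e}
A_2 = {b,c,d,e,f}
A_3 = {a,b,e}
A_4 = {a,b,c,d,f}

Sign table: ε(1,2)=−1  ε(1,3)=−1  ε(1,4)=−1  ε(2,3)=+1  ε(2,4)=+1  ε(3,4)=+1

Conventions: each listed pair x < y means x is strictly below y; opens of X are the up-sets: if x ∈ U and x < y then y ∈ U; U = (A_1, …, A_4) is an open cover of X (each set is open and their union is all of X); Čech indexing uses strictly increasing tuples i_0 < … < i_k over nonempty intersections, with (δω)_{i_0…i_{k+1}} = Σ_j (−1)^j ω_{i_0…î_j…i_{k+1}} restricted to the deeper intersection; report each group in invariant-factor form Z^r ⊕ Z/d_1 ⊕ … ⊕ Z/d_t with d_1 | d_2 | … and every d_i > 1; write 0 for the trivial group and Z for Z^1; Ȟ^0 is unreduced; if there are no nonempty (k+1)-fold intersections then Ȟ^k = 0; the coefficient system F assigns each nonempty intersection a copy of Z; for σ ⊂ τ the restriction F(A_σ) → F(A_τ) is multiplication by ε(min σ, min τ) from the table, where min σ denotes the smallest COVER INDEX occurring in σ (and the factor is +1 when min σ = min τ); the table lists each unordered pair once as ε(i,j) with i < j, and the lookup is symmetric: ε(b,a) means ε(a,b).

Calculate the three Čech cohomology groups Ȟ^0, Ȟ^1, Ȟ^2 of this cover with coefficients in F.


intersection data:
  A12={d,e} A13={a,e} A14={a,d} A23={b,e} A24={b,c,d,f} A34={a,b}
  A123={e} A124={d} A134={a} A234={b}
C dims 4,6,4; δ0: rk 3, SNF 1^3; δ1: rk 3, SNF 1^3
Ȟ^0 = (4 − 3) − 0 = 1, so Ȟ^0 ≅ Z
Ȟ^1 = (6 − 3) − 3 = 0, so Ȟ^1 ≅ 0
Ȟ^2 = (4 − 0) − 3 = 1, so Ȟ^2 ≅ Z

Ȟ^0(U;F) ≅ Z, Ȟ^1(U;F) ≅ 0 and Ȟ^2(U;F) ≅ Z


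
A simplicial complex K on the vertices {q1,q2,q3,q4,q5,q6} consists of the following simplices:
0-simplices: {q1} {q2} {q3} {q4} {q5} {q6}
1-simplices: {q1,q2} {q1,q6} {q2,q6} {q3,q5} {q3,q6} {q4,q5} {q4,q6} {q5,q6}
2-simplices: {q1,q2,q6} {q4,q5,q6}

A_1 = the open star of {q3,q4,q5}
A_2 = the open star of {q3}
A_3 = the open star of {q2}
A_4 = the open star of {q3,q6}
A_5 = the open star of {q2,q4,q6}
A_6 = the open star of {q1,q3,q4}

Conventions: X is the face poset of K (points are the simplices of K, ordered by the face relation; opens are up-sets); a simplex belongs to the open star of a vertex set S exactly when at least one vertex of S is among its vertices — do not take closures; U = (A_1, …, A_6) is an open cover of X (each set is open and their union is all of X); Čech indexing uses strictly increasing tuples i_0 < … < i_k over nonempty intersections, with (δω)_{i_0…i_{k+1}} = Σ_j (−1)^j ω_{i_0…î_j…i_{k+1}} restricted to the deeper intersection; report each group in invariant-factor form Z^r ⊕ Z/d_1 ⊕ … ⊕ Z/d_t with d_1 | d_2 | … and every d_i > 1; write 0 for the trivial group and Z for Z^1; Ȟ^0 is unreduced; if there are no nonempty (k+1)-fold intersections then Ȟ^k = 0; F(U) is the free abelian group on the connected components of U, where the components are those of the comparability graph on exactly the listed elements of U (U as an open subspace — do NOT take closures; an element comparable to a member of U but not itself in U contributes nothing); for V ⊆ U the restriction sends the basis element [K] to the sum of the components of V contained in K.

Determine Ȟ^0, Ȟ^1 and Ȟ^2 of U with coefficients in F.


nonempty overlaps:
  A1={{q3},{q4},{q5},{q3,q5},{q3,q6},{q4,q5},{q4,q6},{q5,q6},{q4,q5,q6}} A2={{q3},{q3,q5},{q3,q6}} A3={{q2},{q1,q2},{q2,q6},{q1,q2,q6}} A4={{q3},{q6},{q1,q6},{q2,q6},{q3,q5},{q3,q6},{q4,q6},{q5,q6},{q1,q2,q6},{q4,q5,q6}} A5={{q2},{q4},{q6},{q1,q2},{q1,q6},{q2,q6},{q3,q6},{q4,q5},{q4,q6},{q5,q6},{q1,q2,q6},{q4,q5,q6}} A6={{q1},{q3},{q4},{q1,q2},{q1,q6},{q3,q5},{q3,q6},{q4,q5},{q4,q6},{q1,q2,q6},{q4,q5,q6}}
  A12={{q3},{q3,q5},{q3,q6}} A14={{q3},{q3,q5},{q3,q6},{q4,q6},{q5,q6},{q4,q5,q6}} A15={{q4},{q3,q6},{q4,q5},{q4,q6},{q5,q6},{q4,q5,q6}} A16={{q3},{q4},{q3,q5},{q3,q6},{q4,q5},{q4,q6},{q4,q5,q6}} A24={{q3},{q3,q5},{q3,q6}} A25={{q3,q6}} A26={{q3},{q3,q5},{q3,q6}} A34={{q2,q6},{q1,q2,q6}} A35={{q2},{q1,q2},{q2,q6},{q1,q2,q6}} A36={{q1,q2},{q1,q2,q6}} A45={{q6},{q1,q6},{q2,q6},{q3,q6},{q4,q6},{q5,q6},{q1,q2,q6},{q4,q5,q6}} A46={{q3},{q1,q6},{q3,q5},{q3,q6},{q4,q6},{q1,q2,q6},{q4,q5,q6}} A56={{q4},{q1,q2},{q1,q6},{q3,q6},{q4,q5},{q4,q6},{q1,q2,q6},{q4,q5,q6}}
  A124={{q3},{q3,q5},{q3,q6}} A125={{q3,q6}} A126={{q3},{q3,q5},{q3,q6}} A145={{q3,q6},{q4,q6},{q5,q6},{q4,q5,q6}} A146={{q3},{q3,q5},{q3,q6},{q4,q6},{q4,q5,q6}} A156={{q4},{q3,q6},{q4,q5},{q4,q6},{q4,q5,q6}} A245={{q3,q6}} A246={{q3},{q3,q5},{q3,q6}} A256={{q3,q6}} A345={{q2,q6},{q1,q2,q6}} A346={{q1,q2,q6}} A356={{q1,q2},{q1,q2,q6}} A456={{q1,q6},{q3,q6},{q4,q6},{q1,q2,q6},{q4,q5,q6}}
  A1245={{q3,q6}} A1246={{q3},{q3,q5},{q3,q6}} A1256={{q3,q6}} A1456={{q3,q6},{q4,q6},{q4,q5,q6}} A2456={{q3,q6}} A3456={{q1,q2,q6}}
  A12456={{q3,q6}}
components per intersection:
  A1: {{q3},{q4},{q5},{q3,q5},{q3,q6},{q4,q5},{q4,q6},{q5,q6},{q4,q5,q6}}
  A2: {{q3},{q3,q5},{q3,q6}}
  A3: {{q2},{q1,q2},{q2,q6},{q1,q2,q6}}
  A4: {{q3},{q6},{q1,q6},{q2,q6},{q3,q5},{q3,q6},{q4,q6},{q5,q6},{q1,q2,q6},{q4,q5,q6}}
  A5: {{q2},{q4},{q6},{q1,q2},{q1,q6},{q2,q6},{q3,q6},{q4,q5},{q4,q6},{q5,q6},{q1,q2,q6},{q4,q5,q6}}
  A6: {{q1},{q1,q2},{q1,q6},{q1,q2,q6}} {{q3},{q3,q5},{q3,q6}} {{q4},{q4,q5},{q4,q6},{q4,q5,q6}}
  A12: {{q3},{q3,q5},{q3,q6}}
  A14: {{q3},{q3,q5},{q3,q6}} {{q4,q6},{q5,q6},{q4,q5,q6}}
  A15: {{q4},{q4,q5},{q4,q6},{q5,q6},{q4,q5,q6}} {{q3,q6}}
  A16: {{q3},{q3,q5},{q3,q6}} {{q4},{q4,q5},{q4,q6},{q4,q5,q6}}
  A24: {{q3},{q3,q5},{q3,q6}}
  A25: {{q3,q6}}
  A26: {{q3},{q3,q5},{q3,q6}}
  A34: {{q2,q6},{q1,q2,q6}}
  A35: {{q2},{q1,q2},{q2,q6},{q1,q2,q6}}
  A36: {{q1,q2},{q1,q2,q6}}
  A45: {{q6},{q1,q6},{q2,q6},{q3,q6},{q4,q6},{q5,q6},{q1,q2,q6},{q4,q5,q6}}
  A46: {{q3},{q3,q5},{q3,q6}} {{q1,q6},{q1,q2,q6}} {{q4,q6},{q4,q5,q6}}
  A56: {{q4},{q4,q5},{q4,q6},{q4,q5,q6}} {{q1,q2},{q1,q6},{q1,q2,q6}} {{q3,q6}}
  A124: {{q3},{q3,q5},{q3,q6}}
  A125: {{q3,q6}}
  A126: {{q3},{q3,q5},{q3,q6}}
  A145: {{q3,q6}} {{q4,q6},{q5,q6},{q4,q5,q6}}
  A146: {{q3},{q3,q5},{q3,q6}} {{q4,q6},{q4,q5,q6}}
  A156: {{q4},{q4,q5},{q4,q6},{q4,q5,q6}} {{q3,q6}}
  A245: {{q3,q6}}
  A246: {{q3},{q3,q5},{q3,q6}}
  A256: {{q3,q6}}
  A345: {{q2,q6},{q1,q2,q6}}
  A346: {{q1,q2,q6}}
  A356: {{q1,q2},{q1,q2,q6}}
  A456: {{q1,q6},{q1,q2,q6}} {{q3,q6}} {{q4,q6},{q4,q5,q6}}
  A1245: {{q3,q6}}
  A1246: {{q3},{q3,q5},{q3,q6}}
  A1256: {{q3,q6}}
  A1456: {{q3,q6}} {{q4,q6},{q4,q5,q6}}
  A2456: {{q3,q6}}
  A3456: {{q1,q2,q6}}
  A12456: {{q3,q6}}
C dims 8,20,18,7; δ0: rk 7, SNF 1^7; δ1: rk 12, SNF 1^12; δ2: rk 6, SNF 1^6
degree 0: 8−7−0 = 1 → Ȟ^0 ≅ Z
degree 1: 20−12−7 = 1 → Ȟ^1 ≅ Z
degree 2: 18−6−12 = 0 → Ȟ^2 ≅ 0

Ȟ^0 = Z,  Ȟ^1 = Z,  Ȟ^2 = 0


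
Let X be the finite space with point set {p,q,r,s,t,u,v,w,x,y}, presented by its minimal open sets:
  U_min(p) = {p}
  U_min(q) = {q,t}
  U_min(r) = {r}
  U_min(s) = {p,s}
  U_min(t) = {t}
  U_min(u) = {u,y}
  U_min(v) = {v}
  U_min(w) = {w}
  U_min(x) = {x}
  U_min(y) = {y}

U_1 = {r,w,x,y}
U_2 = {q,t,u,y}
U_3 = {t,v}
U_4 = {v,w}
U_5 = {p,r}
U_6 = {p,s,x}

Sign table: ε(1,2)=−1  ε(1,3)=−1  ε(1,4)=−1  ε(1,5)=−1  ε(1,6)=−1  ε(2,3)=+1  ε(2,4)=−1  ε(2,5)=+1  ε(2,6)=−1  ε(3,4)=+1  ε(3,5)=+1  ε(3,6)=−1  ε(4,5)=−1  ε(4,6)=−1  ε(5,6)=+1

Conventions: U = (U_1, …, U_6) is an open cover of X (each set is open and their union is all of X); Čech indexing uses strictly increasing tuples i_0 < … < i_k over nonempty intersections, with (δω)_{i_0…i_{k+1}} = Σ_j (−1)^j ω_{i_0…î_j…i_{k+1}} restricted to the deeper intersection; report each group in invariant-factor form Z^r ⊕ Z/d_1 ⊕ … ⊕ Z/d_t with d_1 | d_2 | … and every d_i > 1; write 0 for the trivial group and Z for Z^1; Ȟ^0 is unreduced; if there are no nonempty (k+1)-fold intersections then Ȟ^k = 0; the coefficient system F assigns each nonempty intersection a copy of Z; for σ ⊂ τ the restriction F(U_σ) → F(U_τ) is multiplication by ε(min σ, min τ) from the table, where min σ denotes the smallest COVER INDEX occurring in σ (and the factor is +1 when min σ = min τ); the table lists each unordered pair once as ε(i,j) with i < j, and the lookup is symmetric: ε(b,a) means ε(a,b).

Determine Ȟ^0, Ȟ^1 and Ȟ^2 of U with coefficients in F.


intersection data:
  U12={y} U14={w} U15={r} U16={x} U23={t} U34={v} U56={p}
C dims 6,7; δ0: rk 5, SNF 1^5
Ȟ^0 = (6 − 5) − 0 = 1, so Ȟ^0 ≅ Z
Ȟ^1 = (7 − 0) − 5 = 2, so Ȟ^1 ≅ Z^2
Ȟ^2 = (0 − 0) − 0 = 0, so Ȟ^2 ≅ 0

Ȟ^0 = Z, Ȟ^1 = Z^2, Ȟ^2 = 0


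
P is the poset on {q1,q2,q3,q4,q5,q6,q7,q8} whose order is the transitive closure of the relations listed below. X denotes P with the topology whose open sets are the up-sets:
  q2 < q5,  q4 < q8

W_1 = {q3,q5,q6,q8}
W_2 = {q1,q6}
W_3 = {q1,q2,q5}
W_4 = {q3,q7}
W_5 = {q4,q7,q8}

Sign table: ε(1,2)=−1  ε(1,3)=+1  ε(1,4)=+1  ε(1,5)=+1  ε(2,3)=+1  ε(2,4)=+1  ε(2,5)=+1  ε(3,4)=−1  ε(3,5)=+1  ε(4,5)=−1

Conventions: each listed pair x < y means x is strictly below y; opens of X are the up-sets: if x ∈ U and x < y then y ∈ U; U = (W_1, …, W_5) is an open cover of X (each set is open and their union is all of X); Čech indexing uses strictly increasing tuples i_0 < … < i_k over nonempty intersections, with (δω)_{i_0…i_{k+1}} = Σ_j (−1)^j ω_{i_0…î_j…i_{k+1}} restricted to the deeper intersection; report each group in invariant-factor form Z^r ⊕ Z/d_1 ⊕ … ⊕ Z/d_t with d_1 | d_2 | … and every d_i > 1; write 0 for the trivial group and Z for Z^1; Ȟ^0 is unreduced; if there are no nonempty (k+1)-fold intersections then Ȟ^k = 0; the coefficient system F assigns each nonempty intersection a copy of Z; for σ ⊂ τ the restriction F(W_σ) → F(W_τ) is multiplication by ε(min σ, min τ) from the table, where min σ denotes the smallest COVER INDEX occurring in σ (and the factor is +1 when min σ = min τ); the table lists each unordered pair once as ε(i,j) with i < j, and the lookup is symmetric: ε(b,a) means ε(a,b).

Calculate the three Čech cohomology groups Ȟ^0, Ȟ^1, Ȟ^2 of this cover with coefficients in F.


Ȟ^0(U;F) ≅ 0, Ȟ^1(U;F) ≅ Z ⊕ Z/2 and Ȟ^2(U;F) ≅ 0

nerve of the cover:
  W12={q6} W13={q5} W14={q3} W15={q8} W23={q1} W45={q7}
C dims 5,6; δ0: rk 5, SNF 1^4·2
Ȟ^0 = (5 − 5) − 0 = 0, so Ȟ^0 ≅ 0
Ȟ^1 = (6 − 0) − 5 = 1 plus torsion [2], so Ȟ^1 ≅ Z ⊕ Z/2
Ȟ^2 = (0 − 0) − 0 = 0, so Ȟ^2 ≅ 0


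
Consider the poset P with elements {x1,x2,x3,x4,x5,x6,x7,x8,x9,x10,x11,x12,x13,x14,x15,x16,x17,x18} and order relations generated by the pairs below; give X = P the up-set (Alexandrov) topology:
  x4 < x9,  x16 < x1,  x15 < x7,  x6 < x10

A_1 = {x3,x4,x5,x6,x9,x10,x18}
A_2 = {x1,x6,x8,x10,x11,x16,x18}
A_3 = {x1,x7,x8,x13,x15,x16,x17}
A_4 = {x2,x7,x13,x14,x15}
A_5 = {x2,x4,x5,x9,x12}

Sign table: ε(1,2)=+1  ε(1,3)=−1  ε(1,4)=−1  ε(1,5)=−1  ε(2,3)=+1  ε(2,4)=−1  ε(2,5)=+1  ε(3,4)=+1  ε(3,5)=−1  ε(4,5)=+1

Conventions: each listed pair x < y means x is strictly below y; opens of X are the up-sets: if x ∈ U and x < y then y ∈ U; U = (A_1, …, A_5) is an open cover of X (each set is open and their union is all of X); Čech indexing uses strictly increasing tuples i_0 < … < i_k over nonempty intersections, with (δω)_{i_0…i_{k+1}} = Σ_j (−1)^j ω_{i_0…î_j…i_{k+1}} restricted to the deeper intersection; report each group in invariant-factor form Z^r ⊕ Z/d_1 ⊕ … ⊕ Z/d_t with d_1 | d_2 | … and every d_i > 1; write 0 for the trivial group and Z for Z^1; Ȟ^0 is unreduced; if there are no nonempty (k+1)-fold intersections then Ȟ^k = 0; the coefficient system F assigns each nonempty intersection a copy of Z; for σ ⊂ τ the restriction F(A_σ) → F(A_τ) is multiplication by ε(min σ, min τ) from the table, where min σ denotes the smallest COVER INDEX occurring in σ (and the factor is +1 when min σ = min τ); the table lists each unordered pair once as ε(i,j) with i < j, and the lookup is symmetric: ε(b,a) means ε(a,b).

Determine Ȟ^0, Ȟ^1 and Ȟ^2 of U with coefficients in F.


nerve simplices:
  A12={x6,x10,x18} A15={x4,x5,x9} A23={x1,x8,x16} A34={x7,x13,x15} A45={x2}
C dims 5,5; δ0: rk 5, SNF 1^4·2
degree 0: 5−5−0 = 0 → Ȟ^0 ≅ 0
degree 1: 5−0−5 = 0 plus torsion [2] → Ȟ^1 ≅ Z/2
degree 2: 0−0−0 = 0 → Ȟ^2 ≅ 0

Ȟ^0 = 0,  Ȟ^1 = Z/2,  Ȟ^2 = 0


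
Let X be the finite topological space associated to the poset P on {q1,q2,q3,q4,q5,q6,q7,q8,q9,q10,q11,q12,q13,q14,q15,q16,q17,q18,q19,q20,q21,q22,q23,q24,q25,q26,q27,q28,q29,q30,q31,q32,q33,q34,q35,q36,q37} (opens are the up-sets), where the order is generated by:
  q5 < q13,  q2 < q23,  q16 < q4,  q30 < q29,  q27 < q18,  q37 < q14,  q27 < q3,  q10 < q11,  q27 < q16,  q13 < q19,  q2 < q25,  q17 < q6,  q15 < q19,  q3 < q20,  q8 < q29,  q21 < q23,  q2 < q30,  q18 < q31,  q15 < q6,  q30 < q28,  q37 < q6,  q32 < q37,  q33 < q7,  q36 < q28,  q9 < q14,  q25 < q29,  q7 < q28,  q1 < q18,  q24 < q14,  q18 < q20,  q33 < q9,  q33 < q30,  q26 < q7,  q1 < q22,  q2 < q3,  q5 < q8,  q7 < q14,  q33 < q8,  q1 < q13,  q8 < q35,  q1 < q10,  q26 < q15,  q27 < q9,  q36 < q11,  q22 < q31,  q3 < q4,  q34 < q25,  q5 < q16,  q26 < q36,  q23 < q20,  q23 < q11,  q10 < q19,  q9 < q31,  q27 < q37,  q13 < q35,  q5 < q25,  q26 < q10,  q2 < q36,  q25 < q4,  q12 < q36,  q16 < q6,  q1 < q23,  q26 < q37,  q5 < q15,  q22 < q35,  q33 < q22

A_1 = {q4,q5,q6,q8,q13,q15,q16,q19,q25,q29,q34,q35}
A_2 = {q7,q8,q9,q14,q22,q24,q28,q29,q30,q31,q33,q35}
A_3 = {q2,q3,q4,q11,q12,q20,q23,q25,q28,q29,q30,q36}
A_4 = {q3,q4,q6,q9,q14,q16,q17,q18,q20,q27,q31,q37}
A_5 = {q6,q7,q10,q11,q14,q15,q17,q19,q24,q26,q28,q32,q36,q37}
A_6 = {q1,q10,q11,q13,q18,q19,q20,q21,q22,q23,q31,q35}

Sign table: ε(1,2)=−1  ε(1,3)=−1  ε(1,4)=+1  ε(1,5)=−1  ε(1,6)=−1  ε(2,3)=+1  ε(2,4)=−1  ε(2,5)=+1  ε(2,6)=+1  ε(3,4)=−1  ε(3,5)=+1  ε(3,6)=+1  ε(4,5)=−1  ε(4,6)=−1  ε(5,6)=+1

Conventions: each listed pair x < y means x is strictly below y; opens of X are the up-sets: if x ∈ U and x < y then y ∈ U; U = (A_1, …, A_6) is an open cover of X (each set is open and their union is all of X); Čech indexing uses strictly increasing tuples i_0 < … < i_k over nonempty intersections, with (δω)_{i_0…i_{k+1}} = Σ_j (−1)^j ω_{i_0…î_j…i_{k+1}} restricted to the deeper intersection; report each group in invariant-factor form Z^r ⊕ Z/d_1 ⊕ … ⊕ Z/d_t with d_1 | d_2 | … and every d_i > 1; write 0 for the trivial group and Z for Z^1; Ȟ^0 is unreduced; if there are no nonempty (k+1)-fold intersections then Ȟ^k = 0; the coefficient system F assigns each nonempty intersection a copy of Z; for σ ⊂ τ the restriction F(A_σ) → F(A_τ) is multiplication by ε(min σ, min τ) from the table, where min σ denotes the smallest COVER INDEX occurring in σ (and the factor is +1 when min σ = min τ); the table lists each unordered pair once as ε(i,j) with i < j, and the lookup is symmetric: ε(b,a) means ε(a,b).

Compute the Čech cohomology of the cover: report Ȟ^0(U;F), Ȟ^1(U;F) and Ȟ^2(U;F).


Ȟ^0(U;F) ≅ Z; Ȟ^1(U;F) ≅ 0; Ȟ^2(U;F) ≅ Z/2

cover nerve:
  A12={q8,q29,q35} A13={q4,q25,q29} A14={q4,q6,q16} A15={q6,q15,q19} A16={q13,q19,q35} A23={q28,q29,q30} A24={q9,q14,q31} A25={q7,q14,q24,q28} A26={q22,q31,q35} A34={q3,q4,q20} A35={q11,q28,q36} A36={q11,q20,q23} A45={q6,q14,q17,q37} A46={q18,q20,q31} A56={q10,q11,q19}
  A123={q29} A126={q35} A134={q4} A145={q6} A156={q19} A235={q28} A245={q14} A246={q31} A346={q20} A356={q11}
C dims 6,15,10; δ0: rk 5, SNF 1^5; δ1: rk 10, SNF 1^9·2
Ȟ^0: (6−5)−0=1 ⇒ Z
Ȟ^1: (15−10)−5=0 ⇒ 0
Ȟ^2: (10−0)−10=0 plus torsion [2] ⇒ Z/2


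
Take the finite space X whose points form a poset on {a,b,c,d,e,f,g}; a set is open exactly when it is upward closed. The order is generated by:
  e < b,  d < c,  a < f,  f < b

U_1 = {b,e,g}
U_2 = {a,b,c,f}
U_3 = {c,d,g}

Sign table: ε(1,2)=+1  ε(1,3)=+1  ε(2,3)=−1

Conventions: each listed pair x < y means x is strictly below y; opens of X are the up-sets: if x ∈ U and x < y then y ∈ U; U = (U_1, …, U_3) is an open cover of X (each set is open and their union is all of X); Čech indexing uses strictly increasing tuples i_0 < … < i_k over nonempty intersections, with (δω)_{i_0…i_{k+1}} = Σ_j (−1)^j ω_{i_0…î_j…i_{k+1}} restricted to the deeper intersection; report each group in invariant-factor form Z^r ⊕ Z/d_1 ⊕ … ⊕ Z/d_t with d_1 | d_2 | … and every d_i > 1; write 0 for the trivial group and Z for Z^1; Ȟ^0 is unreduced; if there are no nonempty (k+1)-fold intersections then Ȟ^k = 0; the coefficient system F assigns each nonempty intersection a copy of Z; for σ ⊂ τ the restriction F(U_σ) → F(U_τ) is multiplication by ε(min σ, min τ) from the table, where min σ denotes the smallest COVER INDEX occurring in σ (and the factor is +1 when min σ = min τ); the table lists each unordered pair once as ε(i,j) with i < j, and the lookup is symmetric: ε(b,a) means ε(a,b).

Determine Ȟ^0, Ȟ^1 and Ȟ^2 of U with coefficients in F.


Ȟ^0 = 0, Ȟ^1 = Z/2, Ȟ^2 = 0

nerve simplices:
  U12={b} U13={g} U23={c}
C dims 3,3; δ0: rk 3, SNF 1^2·2
degree 0: 3−3−0 = 0 → Ȟ^0 ≅ 0
degree 1: 3−0−3 = 0 plus torsion [2] → Ȟ^1 ≅ Z/2
degree 2: 0−0−0 = 0 → Ȟ^2 ≅ 0


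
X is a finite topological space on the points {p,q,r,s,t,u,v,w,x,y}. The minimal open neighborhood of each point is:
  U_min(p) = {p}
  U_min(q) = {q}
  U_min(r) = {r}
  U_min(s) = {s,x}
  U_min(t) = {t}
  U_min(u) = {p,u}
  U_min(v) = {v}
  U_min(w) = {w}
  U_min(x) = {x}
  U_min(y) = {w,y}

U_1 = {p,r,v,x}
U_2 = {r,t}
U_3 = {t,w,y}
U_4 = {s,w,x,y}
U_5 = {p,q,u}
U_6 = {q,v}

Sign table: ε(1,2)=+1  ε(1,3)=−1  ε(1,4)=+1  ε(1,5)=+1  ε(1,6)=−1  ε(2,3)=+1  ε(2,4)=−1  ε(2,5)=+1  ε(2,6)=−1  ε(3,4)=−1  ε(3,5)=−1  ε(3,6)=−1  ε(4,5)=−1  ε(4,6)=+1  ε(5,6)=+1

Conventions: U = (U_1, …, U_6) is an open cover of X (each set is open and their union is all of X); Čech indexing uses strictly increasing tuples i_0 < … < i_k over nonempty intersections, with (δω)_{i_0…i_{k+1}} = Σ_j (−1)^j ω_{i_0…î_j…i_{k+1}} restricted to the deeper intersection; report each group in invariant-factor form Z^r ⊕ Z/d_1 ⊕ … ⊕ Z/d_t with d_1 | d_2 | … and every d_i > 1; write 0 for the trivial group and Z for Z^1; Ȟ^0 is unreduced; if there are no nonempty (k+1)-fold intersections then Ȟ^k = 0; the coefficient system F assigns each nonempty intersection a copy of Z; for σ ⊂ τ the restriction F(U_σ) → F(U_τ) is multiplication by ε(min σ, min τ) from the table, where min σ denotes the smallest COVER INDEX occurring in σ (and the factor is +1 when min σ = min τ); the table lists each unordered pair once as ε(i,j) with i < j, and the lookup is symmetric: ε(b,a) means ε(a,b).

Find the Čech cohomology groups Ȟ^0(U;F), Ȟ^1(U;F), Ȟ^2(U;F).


nerve simplices:
  U12={r} U14={x} U15={p} U16={v} U23={t} U34={w,y} U56={q}
C dims 6,7; δ0: rk 6, SNF 1^5·2
degree 0: 6−6−0 = 0 → Ȟ^0 ≅ 0
degree 1: 7−0−6 = 1 plus torsion [2] → Ȟ^1 ≅ Z ⊕ Z/2
degree 2: 0−0−0 = 0 → Ȟ^2 ≅ 0

Ȟ^0 = 0; Ȟ^1 = Z ⊕ Z/2; Ȟ^2 = 0


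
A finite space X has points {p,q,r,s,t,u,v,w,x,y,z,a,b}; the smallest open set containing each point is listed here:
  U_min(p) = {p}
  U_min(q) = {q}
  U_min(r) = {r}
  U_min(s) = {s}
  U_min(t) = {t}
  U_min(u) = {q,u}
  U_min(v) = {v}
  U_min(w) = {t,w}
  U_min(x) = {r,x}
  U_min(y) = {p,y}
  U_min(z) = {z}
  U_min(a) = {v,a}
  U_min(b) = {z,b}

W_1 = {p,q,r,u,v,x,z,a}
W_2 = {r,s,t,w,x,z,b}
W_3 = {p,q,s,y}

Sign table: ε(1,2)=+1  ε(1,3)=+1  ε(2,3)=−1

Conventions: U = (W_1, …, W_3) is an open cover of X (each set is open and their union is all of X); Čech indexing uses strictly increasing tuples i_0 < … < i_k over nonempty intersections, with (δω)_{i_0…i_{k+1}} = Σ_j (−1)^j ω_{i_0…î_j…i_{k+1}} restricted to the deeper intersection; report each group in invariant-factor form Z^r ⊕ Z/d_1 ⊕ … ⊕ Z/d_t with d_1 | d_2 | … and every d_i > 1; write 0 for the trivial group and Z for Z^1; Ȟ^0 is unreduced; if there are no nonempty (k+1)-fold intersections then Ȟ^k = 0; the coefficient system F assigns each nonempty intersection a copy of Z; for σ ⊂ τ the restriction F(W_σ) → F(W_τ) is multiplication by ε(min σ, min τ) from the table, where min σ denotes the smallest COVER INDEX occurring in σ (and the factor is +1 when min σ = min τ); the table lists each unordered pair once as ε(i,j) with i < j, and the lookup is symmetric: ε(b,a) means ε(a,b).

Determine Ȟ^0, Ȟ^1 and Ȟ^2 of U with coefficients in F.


Ȟ^0 ≅ 0; Ȟ^1 ≅ Z/2; Ȟ^2 ≅ 0

nonempty intersections:
  W12={r,x,z} W13={p,q} W23={s}
C dims 3,3; δ0: rk 3, SNF 1^2·2
Ȟ^0: (3−3)−0=0 ⇒ 0
Ȟ^1: (3−0)−3=0 plus torsion [2] ⇒ Z/2
Ȟ^2: (0−0)−0=0 ⇒ 0


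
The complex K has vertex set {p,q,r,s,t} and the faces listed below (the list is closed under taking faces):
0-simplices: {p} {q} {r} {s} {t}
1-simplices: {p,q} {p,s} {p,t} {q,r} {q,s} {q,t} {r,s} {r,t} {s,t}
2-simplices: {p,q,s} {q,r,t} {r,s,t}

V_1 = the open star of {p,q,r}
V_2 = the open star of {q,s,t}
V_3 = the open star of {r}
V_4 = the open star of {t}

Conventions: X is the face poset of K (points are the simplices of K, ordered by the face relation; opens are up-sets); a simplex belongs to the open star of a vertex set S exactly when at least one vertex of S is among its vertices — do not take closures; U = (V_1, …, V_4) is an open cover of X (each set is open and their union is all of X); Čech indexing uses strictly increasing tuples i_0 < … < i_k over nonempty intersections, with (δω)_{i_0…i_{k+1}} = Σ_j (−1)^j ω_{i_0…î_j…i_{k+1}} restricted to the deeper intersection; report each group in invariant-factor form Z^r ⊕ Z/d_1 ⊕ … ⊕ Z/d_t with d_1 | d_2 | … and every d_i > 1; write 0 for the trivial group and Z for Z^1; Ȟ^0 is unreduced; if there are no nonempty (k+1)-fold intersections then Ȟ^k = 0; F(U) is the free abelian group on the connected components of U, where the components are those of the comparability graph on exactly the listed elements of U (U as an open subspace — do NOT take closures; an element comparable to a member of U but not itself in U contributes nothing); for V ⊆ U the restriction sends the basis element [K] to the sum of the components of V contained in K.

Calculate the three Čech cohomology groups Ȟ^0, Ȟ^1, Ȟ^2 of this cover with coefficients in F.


Ȟ^0(U;F) ≅ Z, Ȟ^1(U;F) ≅ Z, Ȟ^2(U;F) ≅ 0

nonempty overlaps:
  V1={{p},{q},{r},{p,q},{p,s},{p,t},{q,r},{q,s},{q,t},{r,s},{r,t},{p,q,s},{q,r,t},{r,s,t}} V2={{q},{s},{t},{p,q},{p,s},{p,t},{q,r},{q,s},{q,t},{r,s},{r,t},{s,t},{p,q,s},{q,r,t},{r,s,t}} V3={{r},{q,r},{r,s},{r,t},{q,r,t},{r,s,t}} V4={{t},{p,t},{q,t},{r,t},{s,t},{q,r,t},{r,s,t}}
  V12={{q},{p,q},{p,s},{p,t},{q,r},{q,s},{q,t},{r,s},{r,t},{p,q,s},{q,r,t},{r,s,t}} V13={{r},{q,r},{r,s},{r,t},{q,r,t},{r,s,t}} V14={{p,t},{q,t},{r,t},{q,r,t},{r,s,t}} V23={{q,r},{r,s},{r,t},{q,r,t},{r,s,t}} V24={{t},{p,t},{q,t},{r,t},{s,t},{q,r,t},{r,s,t}} V34={{r,t},{q,r,t},{r,s,t}}
  V123={{q,r},{r,s},{r,t},{q,r,t},{r,s,t}} V124={{p,t},{q,t},{r,t},{q,r,t},{r,s,t}} V134={{r,t},{q,r,t},{r,s,t}} V234={{r,t},{q,r,t},{r,s,t}}
  V1234={{r,t},{q,r,t},{r,s,t}}
components per intersection:
  V1: {{p},{q},{r},{p,q},{p,s},{p,t},{q,r},{q,s},{q,t},{r,s},{r,t},{p,q,s},{q,r,t},{r,s,t}}
  V2: {{q},{s},{t},{p,q},{p,s},{p,t},{q,r},{q,s},{q,t},{r,s},{r,t},{s,t},{p,q,s},{q,r,t},{r,s,t}}
  V3: {{r},{q,r},{r,s},{r,t},{q,r,t},{r,s,t}}
  V4: {{t},{p,t},{q,t},{r,t},{s,t},{q,r,t},{r,s,t}}
  V12: {{q},{p,q},{p,s},{q,r},{q,s},{q,t},{r,s},{r,t},{p,q,s},{q,r,t},{r,s,t}} {{p,t}}
  V13: {{r},{q,r},{r,s},{r,t},{q,r,t},{r,s,t}}
  V14: {{p,t}} {{q,t},{r,t},{q,r,t},{r,s,t}}
  V23: {{q,r},{r,s},{r,t},{q,r,t},{r,s,t}}
  V24: {{t},{p,t},{q,t},{r,t},{s,t},{q,r,t},{r,s,t}}
  V34: {{r,t},{q,r,t},{r,s,t}}
  V123: {{q,r},{r,s},{r,t},{q,r,t},{r,s,t}}
  V124: {{p,t}} {{q,t},{r,t},{q,r,t},{r,s,t}}
  V134: {{r,t},{q,r,t},{r,s,t}}
  V234: {{r,t},{q,r,t},{r,s,t}}
  V1234: {{r,t},{q,r,t},{r,s,t}}
C dims 4,8,5,1; δ0: rk 3, SNF 1^3; δ1: rk 4, SNF 1^4; δ2: rk 1, SNF 1^1
degree 0: 4−3−0 = 1 → Ȟ^0 ≅ Z
degree 1: 8−4−3 = 1 → Ȟ^1 ≅ Z
degree 2: 5−1−4 = 0 → Ȟ^2 ≅ 0


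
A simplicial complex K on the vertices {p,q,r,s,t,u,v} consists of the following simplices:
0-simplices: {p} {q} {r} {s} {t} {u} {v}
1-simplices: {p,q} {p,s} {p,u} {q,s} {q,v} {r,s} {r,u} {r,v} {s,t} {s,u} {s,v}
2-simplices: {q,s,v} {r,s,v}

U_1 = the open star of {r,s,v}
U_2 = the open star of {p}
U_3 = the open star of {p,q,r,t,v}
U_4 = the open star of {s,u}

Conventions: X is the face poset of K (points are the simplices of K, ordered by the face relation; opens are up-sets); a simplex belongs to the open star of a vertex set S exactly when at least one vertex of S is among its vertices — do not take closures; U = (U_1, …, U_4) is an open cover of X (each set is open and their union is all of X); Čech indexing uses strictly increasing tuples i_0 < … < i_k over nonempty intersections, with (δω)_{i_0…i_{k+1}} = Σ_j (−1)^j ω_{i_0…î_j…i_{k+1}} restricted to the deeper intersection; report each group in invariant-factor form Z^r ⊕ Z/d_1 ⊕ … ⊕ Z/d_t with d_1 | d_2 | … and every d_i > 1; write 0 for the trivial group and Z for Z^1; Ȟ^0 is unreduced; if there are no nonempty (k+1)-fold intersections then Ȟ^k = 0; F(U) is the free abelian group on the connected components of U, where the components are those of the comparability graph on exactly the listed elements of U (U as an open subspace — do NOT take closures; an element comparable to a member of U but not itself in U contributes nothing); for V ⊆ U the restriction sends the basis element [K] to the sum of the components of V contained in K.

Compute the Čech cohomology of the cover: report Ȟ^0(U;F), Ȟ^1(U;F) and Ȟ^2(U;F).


cover nerve:
  U1={{r},{s},{v},{p,s},{q,s},{q,v},{r,s},{r,u},{r,v},{s,t},{s,u},{s,v},{q,s,v},{r,s,v}} U2={{p},{p,q},{p,s},{p,u}} U3={{p},{q},{r},{t},{v},{p,q},{p,s},{p,u},{q,s},{q,v},{r,s},{r,u},{r,v},{s,t},{s,v},{q,s,v},{r,s,v}} U4={{s},{u},{p,s},{p,u},{q,s},{r,s},{r,u},{s,t},{s,u},{s,v},{q,s,v},{r,s,v}}
  U12={{p,s}} U13={{r},{v},{p,s},{q,s},{q,v},{r,s},{r,u},{r,v},{s,t},{s,v},{q,s,v},{r,s,v}} U14={{s},{p,s},{q,s},{r,s},{r,u},{s,t},{s,u},{s,v},{q,s,v},{r,s,v}} U23={{p},{p,q},{p,s},{p,u}} U24={{p,s},{p,u}} U34={{p,s},{p,u},{q,s},{r,s},{r,u},{s,t},{s,v},{q,s,v},{r,s,v}}
  U123={{p,s}} U124={{p,s}} U134={{p,s},{q,s},{r,s},{r,u},{s,t},{s,v},{q,s,v},{r,s,v}} U234={{p,s},{p,u}}
  U1234={{p,s}}
components per intersection:
  U1: {{r},{s},{v},{p,s},{q,s},{q,v},{r,s},{r,u},{r,v},{s,t},{s,u},{s,v},{q,s,v},{r,s,v}}
  U2: {{p},{p,q},{p,s},{p,u}}
  U3: {{p},{q},{r},{v},{p,q},{p,s},{p,u},{q,s},{q,v},{r,s},{r,u},{r,v},{s,v},{q,s,v},{r,s,v}} {{t},{s,t}}
  U4: {{s},{u},{p,s},{p,u},{q,s},{r,s},{r,u},{s,t},{s,u},{s,v},{q,s,v},{r,s,v}}
  U12: {{p,s}}
  U13: {{r},{v},{q,s},{q,v},{r,s},{r,u},{r,v},{s,v},{q,s,v},{r,s,v}} {{p,s}} {{s,t}}
  U14: {{s},{p,s},{q,s},{r,s},{s,t},{s,u},{s,v},{q,s,v},{r,s,v}} {{r,u}}
  U23: {{p},{p,q},{p,s},{p,u}}
  U24: {{p,s}} {{p,u}}
  U34: {{p,s}} {{p,u}} {{q,s},{r,s},{s,v},{q,s,v},{r,s,v}} {{r,u}} {{s,t}}
  U123: {{p,s}}
  U124: {{p,s}}
  U134: {{p,s}} {{q,s},{r,s},{s,v},{q,s,v},{r,s,v}} {{r,u}} {{s,t}}
  U234: {{p,s}} {{p,u}}
  U1234: {{p,s}}
C dims 5,14,8,1; δ0: rk 4, SNF 1^4; δ1: rk 7, SNF 1^7; δ2: rk 1, SNF 1^1
Ȟ^0: (5−4)−0=1 ⇒ Z
Ȟ^1: (14−7)−4=3 ⇒ Z^3
Ȟ^2: (8−1)−7=0 ⇒ 0

Ȟ^0 ≅ Z, Ȟ^1 ≅ Z^3 and Ȟ^2 ≅ 0


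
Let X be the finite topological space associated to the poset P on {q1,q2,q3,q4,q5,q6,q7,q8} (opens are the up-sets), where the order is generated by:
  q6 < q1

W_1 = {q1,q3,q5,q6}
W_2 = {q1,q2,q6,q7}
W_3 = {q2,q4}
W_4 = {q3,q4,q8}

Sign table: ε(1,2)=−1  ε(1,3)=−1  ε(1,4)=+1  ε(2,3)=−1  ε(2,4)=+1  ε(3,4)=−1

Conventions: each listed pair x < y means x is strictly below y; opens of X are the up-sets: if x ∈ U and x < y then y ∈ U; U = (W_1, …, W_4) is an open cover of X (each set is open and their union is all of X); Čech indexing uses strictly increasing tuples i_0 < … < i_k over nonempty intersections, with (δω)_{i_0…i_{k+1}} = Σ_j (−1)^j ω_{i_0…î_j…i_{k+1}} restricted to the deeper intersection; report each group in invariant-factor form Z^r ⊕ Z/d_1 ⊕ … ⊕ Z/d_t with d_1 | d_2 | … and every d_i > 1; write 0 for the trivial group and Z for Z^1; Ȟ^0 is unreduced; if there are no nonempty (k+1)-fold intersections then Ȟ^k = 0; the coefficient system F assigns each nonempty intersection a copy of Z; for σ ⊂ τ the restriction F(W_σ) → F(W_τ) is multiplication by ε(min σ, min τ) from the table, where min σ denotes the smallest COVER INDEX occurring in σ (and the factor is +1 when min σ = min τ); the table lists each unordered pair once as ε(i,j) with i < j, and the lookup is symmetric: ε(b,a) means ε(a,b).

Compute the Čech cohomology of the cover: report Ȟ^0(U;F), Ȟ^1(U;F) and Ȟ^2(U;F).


nerve of the cover:
  W12={q1,q6} W14={q3} W23={q2} W34={q4}
C dims 4,4; δ0: rk 4, SNF 1^3·2
Ȟ^0 = (4 − 4) − 0 = 0, so Ȟ^0 ≅ 0
Ȟ^1 = (4 − 0) − 4 = 0 plus torsion [2], so Ȟ^1 ≅ Z/2
Ȟ^2 = (0 − 0) − 0 = 0, so Ȟ^2 ≅ 0

Ȟ^0 = 0,  Ȟ^1 = Z/2,  Ȟ^2 = 0


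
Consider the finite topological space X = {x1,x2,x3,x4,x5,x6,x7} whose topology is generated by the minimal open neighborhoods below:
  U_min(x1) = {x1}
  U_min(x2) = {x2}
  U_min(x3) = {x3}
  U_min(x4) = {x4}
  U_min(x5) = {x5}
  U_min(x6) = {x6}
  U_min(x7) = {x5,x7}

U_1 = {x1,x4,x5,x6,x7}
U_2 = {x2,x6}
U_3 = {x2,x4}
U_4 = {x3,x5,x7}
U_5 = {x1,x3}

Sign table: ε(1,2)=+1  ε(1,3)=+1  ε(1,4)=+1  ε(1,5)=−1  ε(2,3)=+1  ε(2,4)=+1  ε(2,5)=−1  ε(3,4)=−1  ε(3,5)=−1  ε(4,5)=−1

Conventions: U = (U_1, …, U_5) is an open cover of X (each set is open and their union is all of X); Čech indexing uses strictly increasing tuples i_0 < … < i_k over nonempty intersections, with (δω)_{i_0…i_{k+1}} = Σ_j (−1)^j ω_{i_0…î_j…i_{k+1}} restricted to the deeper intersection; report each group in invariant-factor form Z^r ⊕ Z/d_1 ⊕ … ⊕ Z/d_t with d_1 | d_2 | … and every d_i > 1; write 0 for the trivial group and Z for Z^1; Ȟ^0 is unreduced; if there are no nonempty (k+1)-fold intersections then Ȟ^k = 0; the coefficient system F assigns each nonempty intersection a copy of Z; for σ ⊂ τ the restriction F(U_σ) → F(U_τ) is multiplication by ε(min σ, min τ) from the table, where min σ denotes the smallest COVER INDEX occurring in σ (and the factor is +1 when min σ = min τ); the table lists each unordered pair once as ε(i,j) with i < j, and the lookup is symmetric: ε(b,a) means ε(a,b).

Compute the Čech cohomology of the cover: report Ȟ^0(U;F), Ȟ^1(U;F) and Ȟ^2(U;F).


Ȟ^0 = Z; Ȟ^1 = Z^2; Ȟ^2 = 0

nonempty intersections:
  U12={x6} U13={x4} U14={x5,x7} U15={x1} U23={x2} U45={x3}
C dims 5,6; δ0: rk 4, SNF 1^4
Ȟ^0: (5−4)−0=1 ⇒ Z
Ȟ^1: (6−0)−4=2 ⇒ Z^2
Ȟ^2: (0−0)−0=0 ⇒ 0


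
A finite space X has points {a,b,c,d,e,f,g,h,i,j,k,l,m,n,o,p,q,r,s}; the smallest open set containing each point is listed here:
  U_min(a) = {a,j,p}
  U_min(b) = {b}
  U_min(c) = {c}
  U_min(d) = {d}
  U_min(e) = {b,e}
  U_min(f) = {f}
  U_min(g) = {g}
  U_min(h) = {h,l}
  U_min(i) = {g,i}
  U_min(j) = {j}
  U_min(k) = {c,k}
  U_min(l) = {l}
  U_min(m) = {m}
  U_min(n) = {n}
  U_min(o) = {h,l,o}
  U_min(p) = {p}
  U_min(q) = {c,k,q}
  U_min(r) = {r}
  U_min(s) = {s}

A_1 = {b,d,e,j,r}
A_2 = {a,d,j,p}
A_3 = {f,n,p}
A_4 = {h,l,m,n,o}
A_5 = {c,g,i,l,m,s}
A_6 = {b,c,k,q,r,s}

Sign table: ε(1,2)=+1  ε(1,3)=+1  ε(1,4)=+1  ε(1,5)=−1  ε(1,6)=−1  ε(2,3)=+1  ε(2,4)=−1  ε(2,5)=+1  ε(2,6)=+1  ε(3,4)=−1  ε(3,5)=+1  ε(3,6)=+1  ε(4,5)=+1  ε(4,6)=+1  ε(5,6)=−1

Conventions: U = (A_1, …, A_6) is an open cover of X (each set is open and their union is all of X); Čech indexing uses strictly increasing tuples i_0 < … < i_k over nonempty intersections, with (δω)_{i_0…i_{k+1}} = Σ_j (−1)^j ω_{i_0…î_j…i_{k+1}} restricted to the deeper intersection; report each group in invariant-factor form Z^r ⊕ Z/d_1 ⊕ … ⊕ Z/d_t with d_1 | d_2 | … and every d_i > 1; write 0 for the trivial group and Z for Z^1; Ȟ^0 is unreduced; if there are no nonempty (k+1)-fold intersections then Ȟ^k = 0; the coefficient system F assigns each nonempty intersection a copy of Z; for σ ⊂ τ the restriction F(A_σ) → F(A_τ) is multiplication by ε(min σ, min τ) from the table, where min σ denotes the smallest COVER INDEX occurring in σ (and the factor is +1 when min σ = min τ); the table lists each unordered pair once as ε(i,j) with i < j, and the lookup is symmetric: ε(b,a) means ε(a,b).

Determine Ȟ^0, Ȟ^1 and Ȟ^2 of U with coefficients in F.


Ȟ^0(U;F) ≅ 0, Ȟ^1(U;F) ≅ Z/2, Ȟ^2(U;F) ≅ 0

nerve simplices:
  A12={d,j} A16={b,r} A23={p} A34={n} A45={l,m} A56={c,s}
C dims 6,6; δ0: rk 6, SNF 1^5·2
degree 0: 6−6−0 = 0 → Ȟ^0 ≅ 0
degree 1: 6−0−6 = 0 plus torsion [2] → Ȟ^1 ≅ Z/2
degree 2: 0−0−0 = 0 → Ȟ^2 ≅ 0


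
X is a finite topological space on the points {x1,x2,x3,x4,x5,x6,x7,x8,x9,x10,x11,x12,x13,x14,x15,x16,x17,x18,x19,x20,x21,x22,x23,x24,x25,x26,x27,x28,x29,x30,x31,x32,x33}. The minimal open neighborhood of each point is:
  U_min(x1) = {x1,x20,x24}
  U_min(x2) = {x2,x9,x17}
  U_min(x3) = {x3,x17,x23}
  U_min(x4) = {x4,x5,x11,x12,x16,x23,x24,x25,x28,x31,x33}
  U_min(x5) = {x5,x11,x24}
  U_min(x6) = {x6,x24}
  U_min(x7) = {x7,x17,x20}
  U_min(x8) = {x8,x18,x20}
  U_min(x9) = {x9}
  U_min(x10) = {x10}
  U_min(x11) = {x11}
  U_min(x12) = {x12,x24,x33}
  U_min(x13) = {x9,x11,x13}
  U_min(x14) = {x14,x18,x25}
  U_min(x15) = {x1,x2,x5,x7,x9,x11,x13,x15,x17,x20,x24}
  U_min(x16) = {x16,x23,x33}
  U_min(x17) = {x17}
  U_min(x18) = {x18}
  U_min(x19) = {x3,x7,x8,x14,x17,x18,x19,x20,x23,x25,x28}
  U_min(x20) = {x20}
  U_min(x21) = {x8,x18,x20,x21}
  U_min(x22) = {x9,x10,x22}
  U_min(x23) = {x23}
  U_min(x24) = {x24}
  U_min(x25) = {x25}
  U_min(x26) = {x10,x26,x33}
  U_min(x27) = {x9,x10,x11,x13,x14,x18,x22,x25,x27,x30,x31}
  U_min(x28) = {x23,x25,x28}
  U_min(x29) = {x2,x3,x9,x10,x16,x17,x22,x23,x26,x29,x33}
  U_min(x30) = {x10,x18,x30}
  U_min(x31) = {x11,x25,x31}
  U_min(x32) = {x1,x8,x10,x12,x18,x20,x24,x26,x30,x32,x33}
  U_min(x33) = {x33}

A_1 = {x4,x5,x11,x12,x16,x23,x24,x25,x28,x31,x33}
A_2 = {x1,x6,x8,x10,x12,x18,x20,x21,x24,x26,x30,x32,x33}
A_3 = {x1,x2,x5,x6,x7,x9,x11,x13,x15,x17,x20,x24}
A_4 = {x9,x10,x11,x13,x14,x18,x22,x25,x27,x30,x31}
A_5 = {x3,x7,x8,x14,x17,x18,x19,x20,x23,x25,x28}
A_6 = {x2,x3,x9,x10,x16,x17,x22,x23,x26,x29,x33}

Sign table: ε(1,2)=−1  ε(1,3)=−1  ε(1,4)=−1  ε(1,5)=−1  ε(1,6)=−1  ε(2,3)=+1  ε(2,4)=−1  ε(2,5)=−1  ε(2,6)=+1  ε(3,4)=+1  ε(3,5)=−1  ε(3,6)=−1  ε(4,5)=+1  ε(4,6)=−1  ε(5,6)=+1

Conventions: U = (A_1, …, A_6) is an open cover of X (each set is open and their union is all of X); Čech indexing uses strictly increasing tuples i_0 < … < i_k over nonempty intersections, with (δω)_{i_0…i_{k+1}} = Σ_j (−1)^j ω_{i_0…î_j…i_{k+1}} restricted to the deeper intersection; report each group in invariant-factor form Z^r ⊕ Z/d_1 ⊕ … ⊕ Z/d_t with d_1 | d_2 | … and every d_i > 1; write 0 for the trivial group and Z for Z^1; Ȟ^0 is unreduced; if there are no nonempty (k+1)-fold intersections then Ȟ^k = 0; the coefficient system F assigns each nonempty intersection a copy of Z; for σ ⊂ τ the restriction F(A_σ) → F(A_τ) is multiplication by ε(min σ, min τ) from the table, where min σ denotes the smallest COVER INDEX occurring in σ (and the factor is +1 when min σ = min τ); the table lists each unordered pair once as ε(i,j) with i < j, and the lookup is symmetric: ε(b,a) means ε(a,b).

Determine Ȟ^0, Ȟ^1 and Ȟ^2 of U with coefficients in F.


Ȟ^0 = 0, Ȟ^1 = Z/2, Ȟ^2 = Z

nerve simplices:
  A12={x12,x24,x33} A13={x5,x11,x24} A14={x11,x25,x31} A15={x23,x25,x28} A16={x16,x23,x33} A23={x1,x6,x20,x24} A24={x10,x18,x30} A25={x8,x18,x20} A26={x10,x26,x33} A34={x9,x11,x13} A35={x7,x17,x20} A36={x2,x9,x17} A45={x14,x18,x25} A46={x9,x10,x22} A56={x3,x17,x23}
  A123={x24} A126={x33} A134={x11} A145={x25} A156={x23} A235={x20} A245={x18} A246={x10} A346={x9} A356={x17}
C dims 6,15,10; δ0: rk 6, SNF 1^5·2; δ1: rk 9, SNF 1^9
degree 0: 6−6−0 = 0 → Ȟ^0 ≅ 0
degree 1: 15−9−6 = 0 plus torsion [2] → Ȟ^1 ≅ Z/2
degree 2: 10−0−9 = 1 → Ȟ^2 ≅ Z
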